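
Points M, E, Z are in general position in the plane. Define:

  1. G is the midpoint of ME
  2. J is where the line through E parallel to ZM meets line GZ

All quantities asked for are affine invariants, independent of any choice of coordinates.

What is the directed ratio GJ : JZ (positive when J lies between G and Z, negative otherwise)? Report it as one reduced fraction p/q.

GJ:JZ = -1/2

Choose coordinates M = (0, 0), E = (1, 0), Z = (0, 1).
1. G is the midpoint of ME ⇒ G = (1/2, 0)
2. J is where the line through E parallel to ZM meets line GZ ⇒ J = (1, -1)
J = G + t·(Z−G) with t = -1, so GJ:JZ = t:(1−t) = -1:2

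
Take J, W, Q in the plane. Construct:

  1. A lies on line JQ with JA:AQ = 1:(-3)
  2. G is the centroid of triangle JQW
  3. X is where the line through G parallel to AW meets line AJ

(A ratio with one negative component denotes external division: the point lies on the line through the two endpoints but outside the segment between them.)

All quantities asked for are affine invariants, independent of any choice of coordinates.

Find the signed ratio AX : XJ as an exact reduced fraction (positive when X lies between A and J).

AX:XJ = -4

Set J = (0, 0), W = (1, 0), Q = (0, 1); any affine frame gives the same invariant.
1. A lies on line JQ with JA:AQ = 1:(-3) ⇒ A = (0, -1/2)
2. G is the centroid of triangle JQW ⇒ G = (1/3, 1/3)
3. X is where the line through G parallel to AW meets line AJ ⇒ X = (0, 1/6)
X = A + t·(J−A) with t = 4/3, so AX:XJ = t:(1−t) = 4/3:-1/3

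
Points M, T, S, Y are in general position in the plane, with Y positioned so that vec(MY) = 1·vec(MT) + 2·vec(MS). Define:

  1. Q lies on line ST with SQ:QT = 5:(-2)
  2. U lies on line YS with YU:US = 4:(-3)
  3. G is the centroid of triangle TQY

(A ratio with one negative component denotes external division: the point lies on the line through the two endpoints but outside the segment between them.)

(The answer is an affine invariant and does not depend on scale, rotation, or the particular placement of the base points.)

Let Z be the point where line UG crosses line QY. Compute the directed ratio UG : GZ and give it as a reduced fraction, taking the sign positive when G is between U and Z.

Work in coordinates with M = (0, 0), T = (1, 0), S = (0, 1), Y = (1, 2).
1. Q lies on line ST with SQ:QT = 5:(-2) ⇒ Q = (5/3, -2/3)
2. U lies on line YS with YU:US = 4:(-3) ⇒ U = (-3, -2)
3. G is the centroid of triangle TQY ⇒ G = (11/9, 4/9)
line UG meets QY at Z = (119/87, 46/87)
G = U + t·(Z−U) with t = 29/30, so UG:GZ = 29/30:1/30

UG:GZ = 29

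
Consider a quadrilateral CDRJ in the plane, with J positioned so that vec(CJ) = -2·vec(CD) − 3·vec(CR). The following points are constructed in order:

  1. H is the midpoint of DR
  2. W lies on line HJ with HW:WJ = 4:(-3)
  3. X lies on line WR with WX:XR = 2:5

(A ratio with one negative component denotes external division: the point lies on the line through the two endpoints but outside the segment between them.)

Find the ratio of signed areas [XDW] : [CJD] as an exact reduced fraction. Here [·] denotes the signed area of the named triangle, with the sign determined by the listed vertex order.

Choose coordinates C = (0, 0), D = (1, 0), R = (0, 1), J = (-2, -3).
1. H is the midpoint of DR ⇒ H = (1/2, 1/2)
2. W lies on line HJ with HW:WJ = 4:(-3) ⇒ W = (-19/2, -27/2)
3. X lies on line WR with WX:XR = 2:5 ⇒ X = (-95/14, -131/14)
2·[XDW] = -48/7, 2·[CJD] = 3
[XDW]:[CJD] = -48/7:3 = -16/7

[XDW]:[CJD] = -16/7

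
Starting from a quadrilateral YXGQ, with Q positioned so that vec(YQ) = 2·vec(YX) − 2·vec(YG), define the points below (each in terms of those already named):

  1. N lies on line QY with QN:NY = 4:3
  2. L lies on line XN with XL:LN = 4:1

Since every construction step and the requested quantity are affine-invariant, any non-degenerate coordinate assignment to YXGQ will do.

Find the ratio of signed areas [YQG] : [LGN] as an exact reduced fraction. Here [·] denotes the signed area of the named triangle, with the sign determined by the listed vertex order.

Choose coordinates Y = (0, 0), X = (1, 0), G = (0, 1), Q = (2, -2).
1. N lies on line QY with QN:NY = 4:3 ⇒ N = (6/7, -6/7)
2. L lies on line XN with XL:LN = 4:1 ⇒ L = (31/35, -24/35)
2·[YQG] = 2, 2·[LGN] = 1/5
[YQG]:[LGN] = 2:1/5 = 10

[YQG]:[LGN] = 10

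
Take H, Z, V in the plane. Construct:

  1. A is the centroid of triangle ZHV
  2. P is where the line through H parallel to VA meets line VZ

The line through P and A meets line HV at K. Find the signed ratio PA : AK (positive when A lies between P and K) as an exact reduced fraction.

Work in coordinates with H = (0, 0), Z = (1, 0), V = (0, 1).
1. A is the centroid of triangle ZHV ⇒ A = (1/3, 1/3)
2. P is where the line through H parallel to VA meets line VZ ⇒ P = (-1, 2)
line PA meets HV at K = (0, 3/4)
A = P + t·(K−P) with t = 4/3, so PA:AK = 4/3:-1/3

PA:AK = -4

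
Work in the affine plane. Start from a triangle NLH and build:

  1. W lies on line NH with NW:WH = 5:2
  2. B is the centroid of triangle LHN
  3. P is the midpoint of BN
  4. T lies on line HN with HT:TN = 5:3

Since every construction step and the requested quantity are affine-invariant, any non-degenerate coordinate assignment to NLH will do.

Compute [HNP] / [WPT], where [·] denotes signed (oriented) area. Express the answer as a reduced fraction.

Set N = (0, 0), L = (1, 0), H = (0, 1); any affine frame gives the same invariant.
1. W lies on line NH with NW:WH = 5:2 ⇒ W = (0, 5/7)
2. B is the centroid of triangle LHN ⇒ B = (1/3, 1/3)
3. P is the midpoint of BN ⇒ P = (1/6, 1/6)
4. T lies on line HN with HT:TN = 5:3 ⇒ T = (0, 3/8)
2·[HNP] = 1/6, 2·[WPT] = -19/336
[HNP]:[WPT] = 1/6:-19/336 = -56/19

[HNP]:[WPT] = -56/19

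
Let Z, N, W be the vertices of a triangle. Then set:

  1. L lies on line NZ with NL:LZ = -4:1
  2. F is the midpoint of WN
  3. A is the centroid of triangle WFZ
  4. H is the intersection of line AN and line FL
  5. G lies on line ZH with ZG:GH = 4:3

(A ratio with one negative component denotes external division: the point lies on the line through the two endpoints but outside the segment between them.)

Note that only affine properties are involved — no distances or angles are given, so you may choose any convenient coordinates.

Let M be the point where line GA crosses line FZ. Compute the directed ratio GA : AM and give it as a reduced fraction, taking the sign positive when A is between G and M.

GA:AM = -31/35

Set Z = (0, 0), N = (1, 0), W = (0, 1); any affine frame gives the same invariant.
1. L lies on line NZ with NL:LZ = -4:1 ⇒ L = (-1/3, 0)
2. F is the midpoint of WN ⇒ F = (1/2, 1/2)
3. A is the centroid of triangle WFZ ⇒ A = (1/6, 1/2)
4. H is the intersection of line AN and line FL ⇒ H = (1/3, 2/5)
5. G lies on line ZH with ZG:GH = 4:3 ⇒ G = (4/21, 8/35)
line GA meets FZ at M = (6/31, 6/31)
A = G + t·(M−G) with t = -31/4, so GA:AM = -31/4:35/4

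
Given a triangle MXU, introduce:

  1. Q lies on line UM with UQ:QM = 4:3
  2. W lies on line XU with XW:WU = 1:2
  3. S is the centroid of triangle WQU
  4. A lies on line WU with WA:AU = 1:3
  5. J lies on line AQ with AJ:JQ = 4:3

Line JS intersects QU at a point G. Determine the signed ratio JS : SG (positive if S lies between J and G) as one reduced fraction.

Choose coordinates M = (0, 0), X = (1, 0), U = (0, 1).
1. Q lies on line UM with UQ:QM = 4:3 ⇒ Q = (0, 3/7)
2. W lies on line XU with XW:WU = 1:2 ⇒ W = (2/3, 1/3)
3. S is the centroid of triangle WQU ⇒ S = (2/9, 37/63)
4. A lies on line WU with WA:AU = 1:3 ⇒ A = (1/2, 1/2)
5. J lies on line AQ with AJ:JQ = 4:3 ⇒ J = (3/14, 45/98)
line JS meets QU at G = (0, -3)
S = J + t·(G−J) with t = -1/27, so JS:SG = -1/27:28/27

JS:SG = -1/28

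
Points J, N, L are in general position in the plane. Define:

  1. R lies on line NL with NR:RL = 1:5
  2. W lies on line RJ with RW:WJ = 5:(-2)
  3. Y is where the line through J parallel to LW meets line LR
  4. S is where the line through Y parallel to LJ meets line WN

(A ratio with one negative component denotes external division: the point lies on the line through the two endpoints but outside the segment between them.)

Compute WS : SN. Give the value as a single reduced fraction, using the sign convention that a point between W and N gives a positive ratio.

WS:SN = 4/3

Work in coordinates with J = (0, 0), N = (1, 0), L = (0, 1).
1. R lies on line NL with NR:RL = 1:5 ⇒ R = (5/6, 1/6)
2. W lies on line RJ with RW:WJ = 5:(-2) ⇒ W = (-5/9, -1/9)
3. Y is where the line through J parallel to LW meets line LR ⇒ Y = (1/3, 2/3)
4. S is where the line through Y parallel to LJ meets line WN ⇒ S = (1/3, -1/21)
S = W + t·(N−W) with t = 4/7, so WS:SN = t:(1−t) = 4/7:3/7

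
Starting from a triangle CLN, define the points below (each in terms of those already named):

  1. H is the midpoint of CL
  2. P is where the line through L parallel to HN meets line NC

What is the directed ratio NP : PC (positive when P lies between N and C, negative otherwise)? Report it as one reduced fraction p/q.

Work in coordinates with C = (0, 0), L = (1, 0), N = (0, 1).
1. H is the midpoint of CL ⇒ H = (1/2, 0)
2. P is where the line through L parallel to HN meets line NC ⇒ P = (0, 2)
P = N + t·(C−N) with t = -1, so NP:PC = t:(1−t) = -1:2

NP:PC = -1/2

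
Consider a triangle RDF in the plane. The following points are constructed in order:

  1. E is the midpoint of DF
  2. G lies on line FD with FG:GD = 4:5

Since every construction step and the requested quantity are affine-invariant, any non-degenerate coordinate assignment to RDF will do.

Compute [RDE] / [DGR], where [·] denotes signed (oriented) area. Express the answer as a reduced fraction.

[RDE]:[DGR] = 9/10

Work in coordinates with R = (0, 0), D = (1, 0), F = (0, 1).
1. E is the midpoint of DF ⇒ E = (1/2, 1/2)
2. G lies on line FD with FG:GD = 4:5 ⇒ G = (4/9, 5/9)
2·[RDE] = 1/2, 2·[DGR] = 5/9
[RDE]:[DGR] = 1/2:5/9 = 9/10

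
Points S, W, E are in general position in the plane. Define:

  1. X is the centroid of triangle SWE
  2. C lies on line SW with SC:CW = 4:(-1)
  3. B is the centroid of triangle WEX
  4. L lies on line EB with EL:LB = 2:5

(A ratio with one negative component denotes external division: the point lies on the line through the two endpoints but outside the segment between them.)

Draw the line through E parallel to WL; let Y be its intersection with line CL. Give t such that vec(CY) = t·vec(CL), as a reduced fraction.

t = 47/53

Choose coordinates S = (0, 0), W = (1, 0), E = (0, 1).
1. X is the centroid of triangle SWE ⇒ X = (1/3, 1/3)
2. C lies on line SW with SC:CW = 4:(-1) ⇒ C = (4/3, 0)
3. B is the centroid of triangle WEX ⇒ B = (4/9, 4/9)
4. L lies on line EB with EL:LB = 2:5 ⇒ L = (8/63, 53/63)
through E parallel to WL: direction (-55/63, 53/63); meets CL at Y = (880/3339, 47/63)
Y = C + t·(L−C) with t = 47/53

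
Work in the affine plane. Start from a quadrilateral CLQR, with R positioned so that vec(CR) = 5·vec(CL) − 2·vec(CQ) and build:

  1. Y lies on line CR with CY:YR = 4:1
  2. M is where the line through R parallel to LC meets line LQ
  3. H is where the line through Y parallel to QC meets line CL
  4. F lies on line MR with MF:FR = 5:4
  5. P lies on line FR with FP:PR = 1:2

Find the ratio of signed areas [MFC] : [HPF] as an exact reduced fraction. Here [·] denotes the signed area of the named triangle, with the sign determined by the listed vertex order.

Set C = (0, 0), L = (1, 0), Q = (0, 1), R = (5, -2); any affine frame gives the same invariant.
1. Y lies on line CR with CY:YR = 4:1 ⇒ Y = (4, -8/5)
2. M is where the line through R parallel to LC meets line LQ ⇒ M = (3, -2)
3. H is where the line through Y parallel to QC meets line CL ⇒ H = (4, 0)
4. F lies on line MR with MF:FR = 5:4 ⇒ F = (37/9, -2)
5. P lies on line FR with FP:PR = 1:2 ⇒ P = (119/27, -2)
2·[MFC] = 20/9, 2·[HPF] = -16/27
[MFC]:[HPF] = 20/9:-16/27 = -15/4

[MFC]:[HPF] = -15/4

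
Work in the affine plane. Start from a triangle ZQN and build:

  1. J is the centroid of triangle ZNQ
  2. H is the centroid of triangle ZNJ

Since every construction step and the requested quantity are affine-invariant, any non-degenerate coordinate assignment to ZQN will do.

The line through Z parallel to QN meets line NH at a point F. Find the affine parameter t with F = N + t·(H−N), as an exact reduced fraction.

Assign Z = (0, 0), Q = (1, 0), N = (0, 1) — the answer is frame-independent, so this choice is without loss of generality.
1. J is the centroid of triangle ZNQ ⇒ J = (1/3, 1/3)
2. H is the centroid of triangle ZNJ ⇒ H = (1/9, 4/9)
through Z parallel to QN: direction (-1, 1); meets NH at F = (1/4, -1/4)
F = N + t·(H−N) with t = 9/4

t = 9/4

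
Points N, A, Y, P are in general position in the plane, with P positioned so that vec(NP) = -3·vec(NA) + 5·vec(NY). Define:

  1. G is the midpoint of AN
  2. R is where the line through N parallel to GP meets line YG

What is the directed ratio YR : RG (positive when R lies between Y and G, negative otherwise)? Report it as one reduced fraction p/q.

YR:RG = -7/5

Assign N = (0, 0), A = (1, 0), Y = (0, 1), P = (-3, 5) — the answer is frame-independent, so this choice is without loss of generality.
1. G is the midpoint of AN ⇒ G = (1/2, 0)
2. R is where the line through N parallel to GP meets line YG ⇒ R = (7/4, -5/2)
R = Y + t·(G−Y) with t = 7/2, so YR:RG = t:(1−t) = 7/2:-5/2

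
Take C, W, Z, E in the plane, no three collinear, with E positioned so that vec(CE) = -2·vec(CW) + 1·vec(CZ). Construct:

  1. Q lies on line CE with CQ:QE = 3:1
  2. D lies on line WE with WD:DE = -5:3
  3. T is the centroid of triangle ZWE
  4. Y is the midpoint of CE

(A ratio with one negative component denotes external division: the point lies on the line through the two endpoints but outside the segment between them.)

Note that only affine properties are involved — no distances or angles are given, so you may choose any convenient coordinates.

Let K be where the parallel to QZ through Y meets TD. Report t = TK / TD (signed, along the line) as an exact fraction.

Work in coordinates with C = (0, 0), W = (1, 0), Z = (0, 1), E = (-2, 1).
1. Q lies on line CE with CQ:QE = 3:1 ⇒ Q = (-3/2, 3/4)
2. D lies on line WE with WD:DE = -5:3 ⇒ D = (-13/2, 5/2)
3. T is the centroid of triangle ZWE ⇒ T = (-1/3, 2/3)
4. Y is the midpoint of CE ⇒ Y = (-1, 1/2)
through Y parallel to QZ: direction (3/2, 1/4); meets TD at K = (-22/103, 65/103)
K = T + t·(D−T) with t = -2/103

t = -2/103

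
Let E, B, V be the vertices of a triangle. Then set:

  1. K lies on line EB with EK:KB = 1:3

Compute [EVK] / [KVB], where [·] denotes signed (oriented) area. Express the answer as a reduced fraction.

[EVK]:[KVB] = 1/3

Assign E = (0, 0), B = (1, 0), V = (0, 1) — the answer is frame-independent, so this choice is without loss of generality.
1. K lies on line EB with EK:KB = 1:3 ⇒ K = (1/4, 0)
2·[EVK] = -1/4, 2·[KVB] = -3/4
[EVK]:[KVB] = -1/4:-3/4 = 1/3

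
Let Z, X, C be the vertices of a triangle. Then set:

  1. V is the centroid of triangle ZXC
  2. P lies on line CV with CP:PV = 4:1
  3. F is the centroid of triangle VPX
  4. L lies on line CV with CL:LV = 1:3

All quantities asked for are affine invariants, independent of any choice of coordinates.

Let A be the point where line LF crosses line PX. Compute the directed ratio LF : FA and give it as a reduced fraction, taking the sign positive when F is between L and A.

LF:FA = -37/4

Choose coordinates Z = (0, 0), X = (1, 0), C = (0, 1).
1. V is the centroid of triangle ZXC ⇒ V = (1/3, 1/3)
2. P lies on line CV with CP:PV = 4:1 ⇒ P = (4/15, 7/15)
3. F is the centroid of triangle VPX ⇒ F = (8/15, 4/15)
4. L lies on line CV with CL:LV = 1:3 ⇒ L = (1/12, 5/6)
line LF meets PX at A = (269/555, 182/555)
F = L + t·(A−L) with t = 37/33, so LF:FA = 37/33:-4/33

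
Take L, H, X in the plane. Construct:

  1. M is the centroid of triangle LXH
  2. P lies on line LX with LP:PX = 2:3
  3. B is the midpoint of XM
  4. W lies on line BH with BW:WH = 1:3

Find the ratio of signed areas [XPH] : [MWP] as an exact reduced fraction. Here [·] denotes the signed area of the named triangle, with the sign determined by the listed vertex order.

[XPH]:[MWP] = 72/7

Work in coordinates with L = (0, 0), H = (1, 0), X = (0, 1).
1. M is the centroid of triangle LXH ⇒ M = (1/3, 1/3)
2. P lies on line LX with LP:PX = 2:3 ⇒ P = (0, 2/5)
3. B is the midpoint of XM ⇒ B = (1/6, 2/3)
4. W lies on line BH with BW:WH = 1:3 ⇒ W = (3/8, 1/2)
2·[XPH] = 3/5, 2·[MWP] = 7/120
[XPH]:[MWP] = 3/5:7/120 = 72/7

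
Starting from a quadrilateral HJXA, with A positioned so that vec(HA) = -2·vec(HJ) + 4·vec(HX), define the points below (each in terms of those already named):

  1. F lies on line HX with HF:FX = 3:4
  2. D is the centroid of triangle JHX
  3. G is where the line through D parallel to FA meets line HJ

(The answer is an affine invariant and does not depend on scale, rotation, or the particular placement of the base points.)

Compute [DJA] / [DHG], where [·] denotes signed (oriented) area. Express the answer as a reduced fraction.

[DJA]:[DHG] = 125/13

Choose coordinates H = (0, 0), J = (1, 0), X = (0, 1), A = (-2, 4).
1. F lies on line HX with HF:FX = 3:4 ⇒ F = (0, 3/7)
2. D is the centroid of triangle JHX ⇒ D = (1/3, 1/3)
3. G is where the line through D parallel to FA meets line HJ ⇒ G = (13/25, 0)
2·[DJA] = 5/3, 2·[DHG] = 13/75
[DJA]:[DHG] = 5/3:13/75 = 125/13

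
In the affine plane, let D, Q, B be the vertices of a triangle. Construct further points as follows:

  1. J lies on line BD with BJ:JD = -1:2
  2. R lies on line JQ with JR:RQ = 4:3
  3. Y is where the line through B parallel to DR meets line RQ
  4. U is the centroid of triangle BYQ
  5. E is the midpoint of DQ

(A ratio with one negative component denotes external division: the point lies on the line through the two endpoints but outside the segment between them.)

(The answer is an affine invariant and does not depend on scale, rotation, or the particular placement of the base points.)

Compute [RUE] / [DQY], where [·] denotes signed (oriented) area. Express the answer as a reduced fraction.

Choose coordinates D = (0, 0), Q = (1, 0), B = (0, 1).
1. J lies on line BD with BJ:JD = -1:2 ⇒ J = (0, 2)
2. R lies on line JQ with JR:RQ = 4:3 ⇒ R = (4/7, 6/7)
3. Y is where the line through B parallel to DR meets line RQ ⇒ Y = (2/7, 10/7)
4. U is the centroid of triangle BYQ ⇒ U = (3/7, 17/21)
5. E is the midpoint of DQ ⇒ E = (1/2, 0)
2·[RUE] = 5/42, 2·[DQY] = 10/7
[RUE]:[DQY] = 5/42:10/7 = 1/12

[RUE]:[DQY] = 1/12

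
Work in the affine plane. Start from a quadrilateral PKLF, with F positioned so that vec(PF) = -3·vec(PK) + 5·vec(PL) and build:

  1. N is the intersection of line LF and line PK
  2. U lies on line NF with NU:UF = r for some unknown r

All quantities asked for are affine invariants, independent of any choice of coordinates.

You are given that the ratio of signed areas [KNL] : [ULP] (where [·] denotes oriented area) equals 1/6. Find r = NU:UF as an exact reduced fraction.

r = 3/2

Assign P = (0, 0), K = (1, 0), L = (0, 1), F = (-3, 5) — the answer is frame-independent, so this choice is without loss of generality.
1. N is the intersection of line LF and line PK ⇒ N = (3/4, 0)
2. With NU:UF = r, write λ = r/(r+1) so U = N + λ·(F−N); U is affine-linear in λ
Every point depending on U is an affine combination of U and λ-independent points, so each such coordinate is linear in λ; the λ² term in each signed area is a multiple of (F−N)×(F−N) = 0, so 2·[KNL] and 2·[ULP] are each linear in λ. Evaluating at λ=0 and λ=1:
  2·[KNL] = -1/4,   2·[ULP] = -15/4·λ + 3/4
So [KNL]:[ULP] = (-1/4) / (-15/4·λ + 3/4). Setting this equal to 1/6:
  -1/4 = 1/6·(-15/4·λ + 3/4)  ⇒  λ = 3/5
Then r = λ/(1−λ) = (3/5)/(2/5) = 3/2. Check: with r = 3/2, U = (-3/2, 3) and [KNL]:[ULP] = 1/6 as required.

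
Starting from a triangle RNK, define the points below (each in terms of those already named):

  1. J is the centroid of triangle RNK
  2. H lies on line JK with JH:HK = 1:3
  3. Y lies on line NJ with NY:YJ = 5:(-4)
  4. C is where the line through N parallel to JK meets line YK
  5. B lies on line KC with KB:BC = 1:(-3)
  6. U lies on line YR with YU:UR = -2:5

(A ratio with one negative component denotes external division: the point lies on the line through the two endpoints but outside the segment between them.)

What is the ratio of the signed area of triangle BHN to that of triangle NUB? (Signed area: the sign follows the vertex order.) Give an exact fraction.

[BHN]:[NUB] = -4/41

Work in coordinates with R = (0, 0), N = (1, 0), K = (0, 1).
1. J is the centroid of triangle RNK ⇒ J = (1/3, 1/3)
2. H lies on line JK with JH:HK = 1:3 ⇒ H = (1/4, 1/2)
3. Y lies on line NJ with NY:YJ = 5:(-4) ⇒ Y = (-7/3, 5/3)
4. C is where the line through N parallel to JK meets line YK ⇒ C = (7/12, 5/6)
5. B lies on line KC with KB:BC = 1:(-3) ⇒ B = (-7/24, 13/12)
6. U lies on line YR with YU:UR = -2:5 ⇒ U = (-35/9, 25/9)
2·[BHN] = 1/6, 2·[NUB] = -41/24
[BHN]:[NUB] = 1/6:-41/24 = -4/41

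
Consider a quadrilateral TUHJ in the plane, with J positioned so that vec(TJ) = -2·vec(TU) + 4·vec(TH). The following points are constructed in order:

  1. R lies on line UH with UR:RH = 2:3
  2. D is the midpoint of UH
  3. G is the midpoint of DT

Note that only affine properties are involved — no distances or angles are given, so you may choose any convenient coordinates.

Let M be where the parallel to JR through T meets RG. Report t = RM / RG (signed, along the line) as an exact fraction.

Assign T = (0, 0), U = (1, 0), H = (0, 1), J = (-2, 4) — the answer is frame-independent, so this choice is without loss of generality.
1. R lies on line UH with UR:RH = 2:3 ⇒ R = (3/5, 2/5)
2. D is the midpoint of UH ⇒ D = (1/2, 1/2)
3. G is the midpoint of DT ⇒ G = (1/4, 1/4)
through T parallel to JR: direction (13/5, -18/5); meets RG at M = (-13/165, 6/55)
M = R + t·(G−R) with t = 64/33

t = 64/33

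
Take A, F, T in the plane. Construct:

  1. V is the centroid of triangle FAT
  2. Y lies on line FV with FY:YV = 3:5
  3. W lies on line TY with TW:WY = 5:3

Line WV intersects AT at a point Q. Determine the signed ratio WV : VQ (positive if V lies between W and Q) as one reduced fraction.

WV:VQ = 13/32

Choose coordinates A = (0, 0), F = (1, 0), T = (0, 1).
1. V is the centroid of triangle FAT ⇒ V = (1/3, 1/3)
2. Y lies on line FV with FY:YV = 3:5 ⇒ Y = (3/4, 1/8)
3. W lies on line TY with TW:WY = 5:3 ⇒ W = (15/32, 29/64)
line WV meets AT at Q = (0, 1/26)
V = W + t·(Q−W) with t = 13/45, so WV:VQ = 13/45:32/45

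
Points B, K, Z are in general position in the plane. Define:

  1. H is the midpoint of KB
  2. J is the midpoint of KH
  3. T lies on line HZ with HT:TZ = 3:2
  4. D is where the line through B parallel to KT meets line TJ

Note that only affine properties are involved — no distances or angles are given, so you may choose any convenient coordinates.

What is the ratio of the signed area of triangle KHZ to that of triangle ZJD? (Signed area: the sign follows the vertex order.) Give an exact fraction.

[KHZ]:[ZJD] = -5/3

Work in coordinates with B = (0, 0), K = (1, 0), Z = (0, 1).
1. H is the midpoint of KB ⇒ H = (1/2, 0)
2. J is the midpoint of KH ⇒ J = (3/4, 0)
3. T lies on line HZ with HT:TZ = 3:2 ⇒ T = (1/5, 3/5)
4. D is where the line through B parallel to KT meets line TJ ⇒ D = (12/5, -9/5)
2·[KHZ] = -1/2, 2·[ZJD] = 3/10
[KHZ]:[ZJD] = -1/2:3/10 = -5/3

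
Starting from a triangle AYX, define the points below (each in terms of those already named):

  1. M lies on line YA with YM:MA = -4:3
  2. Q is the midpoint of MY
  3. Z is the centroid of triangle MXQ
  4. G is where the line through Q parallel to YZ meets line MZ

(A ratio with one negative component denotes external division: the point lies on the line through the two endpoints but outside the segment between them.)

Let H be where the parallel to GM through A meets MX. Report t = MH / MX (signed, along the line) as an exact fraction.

Assign A = (0, 0), Y = (1, 0), X = (0, 1) — the answer is frame-independent, so this choice is without loss of generality.
1. M lies on line YA with YM:MA = -4:3 ⇒ M = (-3, 0)
2. Q is the midpoint of MY ⇒ Q = (-1, 0)
3. Z is the centroid of triangle MXQ ⇒ Z = (-4/3, 1/3)
4. G is where the line through Q parallel to YZ meets line MZ ⇒ G = (-13/6, 1/6)
through A parallel to GM: direction (-5/6, -1/6); meets MX at H = (-15/2, -3/2)
H = M + t·(X−M) with t = -3/2

t = -3/2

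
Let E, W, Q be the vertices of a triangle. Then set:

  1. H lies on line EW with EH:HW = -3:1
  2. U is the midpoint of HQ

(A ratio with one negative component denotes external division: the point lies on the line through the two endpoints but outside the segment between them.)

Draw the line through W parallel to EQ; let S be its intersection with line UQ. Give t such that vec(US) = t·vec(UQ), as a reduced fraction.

t = -1/3

Work in coordinates with E = (0, 0), W = (1, 0), Q = (0, 1).
1. H lies on line EW with EH:HW = -3:1 ⇒ H = (3/2, 0)
2. U is the midpoint of HQ ⇒ U = (3/4, 1/2)
through W parallel to EQ: direction (0, 1); meets UQ at S = (1, 1/3)
S = U + t·(Q−U) with t = -1/3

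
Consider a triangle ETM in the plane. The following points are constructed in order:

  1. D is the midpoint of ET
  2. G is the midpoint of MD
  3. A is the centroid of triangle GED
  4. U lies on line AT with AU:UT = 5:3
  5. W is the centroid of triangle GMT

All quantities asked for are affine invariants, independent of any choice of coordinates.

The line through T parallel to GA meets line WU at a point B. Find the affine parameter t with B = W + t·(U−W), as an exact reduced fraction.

Set E = (0, 0), T = (1, 0), M = (0, 1); any affine frame gives the same invariant.
1. D is the midpoint of ET ⇒ D = (1/2, 0)
2. G is the midpoint of MD ⇒ G = (1/4, 1/2)
3. A is the centroid of triangle GED ⇒ A = (1/4, 1/6)
4. U lies on line AT with AU:UT = 5:3 ⇒ U = (23/32, 1/16)
5. W is the centroid of triangle GMT ⇒ W = (5/12, 1/2)
through T parallel to GA: direction (0, -1/3); meets WU at B = (1, -10/29)
B = W + t·(U−W) with t = 56/29

t = 56/29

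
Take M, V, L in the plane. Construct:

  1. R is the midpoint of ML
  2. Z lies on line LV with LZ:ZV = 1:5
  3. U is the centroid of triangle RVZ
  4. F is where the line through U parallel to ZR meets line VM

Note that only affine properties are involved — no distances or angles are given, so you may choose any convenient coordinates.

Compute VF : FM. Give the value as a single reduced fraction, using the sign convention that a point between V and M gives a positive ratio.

VF:FM = 5

Set M = (0, 0), V = (1, 0), L = (0, 1); any affine frame gives the same invariant.
1. R is the midpoint of ML ⇒ R = (0, 1/2)
2. Z lies on line LV with LZ:ZV = 1:5 ⇒ Z = (1/6, 5/6)
3. U is the centroid of triangle RVZ ⇒ U = (7/18, 4/9)
4. F is where the line through U parallel to ZR meets line VM ⇒ F = (1/6, 0)
F = V + t·(M−V) with t = 5/6, so VF:FM = t:(1−t) = 5/6:1/6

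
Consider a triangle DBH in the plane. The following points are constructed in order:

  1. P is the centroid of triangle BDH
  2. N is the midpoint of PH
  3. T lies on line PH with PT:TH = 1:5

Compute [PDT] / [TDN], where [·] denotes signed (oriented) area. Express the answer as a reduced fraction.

Work in coordinates with D = (0, 0), B = (1, 0), H = (0, 1).
1. P is the centroid of triangle BDH ⇒ P = (1/3, 1/3)
2. N is the midpoint of PH ⇒ N = (1/6, 2/3)
3. T lies on line PH with PT:TH = 1:5 ⇒ T = (5/18, 4/9)
2·[PDT] = -1/18, 2·[TDN] = -1/9
[PDT]:[TDN] = -1/18:-1/9 = 1/2

[PDT]:[TDN] = 1/2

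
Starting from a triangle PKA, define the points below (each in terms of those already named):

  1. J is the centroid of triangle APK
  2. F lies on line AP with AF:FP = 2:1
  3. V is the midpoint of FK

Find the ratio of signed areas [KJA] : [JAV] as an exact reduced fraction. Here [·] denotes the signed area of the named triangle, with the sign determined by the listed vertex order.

Set P = (0, 0), K = (1, 0), A = (0, 1); any affine frame gives the same invariant.
1. J is the centroid of triangle APK ⇒ J = (1/3, 1/3)
2. F lies on line AP with AF:FP = 2:1 ⇒ F = (0, 1/3)
3. V is the midpoint of FK ⇒ V = (1/2, 1/6)
2·[KJA] = -1/3, 2·[JAV] = -1/18
[KJA]:[JAV] = -1/3:-1/18 = 6

[KJA]:[JAV] = 6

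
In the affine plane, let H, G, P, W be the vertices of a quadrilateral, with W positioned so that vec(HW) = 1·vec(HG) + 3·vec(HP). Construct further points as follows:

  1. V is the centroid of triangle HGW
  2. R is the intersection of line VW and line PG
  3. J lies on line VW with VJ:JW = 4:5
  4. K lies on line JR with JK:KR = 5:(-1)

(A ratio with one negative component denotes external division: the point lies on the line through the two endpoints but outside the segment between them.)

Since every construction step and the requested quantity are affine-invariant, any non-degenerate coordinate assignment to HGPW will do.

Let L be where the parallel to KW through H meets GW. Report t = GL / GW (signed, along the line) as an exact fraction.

t = 2

Assign H = (0, 0), G = (1, 0), P = (0, 1), W = (1, 3) — the answer is frame-independent, so this choice is without loss of generality.
1. V is the centroid of triangle HGW ⇒ V = (2/3, 1)
2. R is the intersection of line VW and line PG ⇒ R = (4/7, 3/7)
3. J lies on line VW with VJ:JW = 4:5 ⇒ J = (22/27, 17/9)
4. K lies on line JR with JK:KR = 5:(-1) ⇒ K = (193/378, 4/63)
through H parallel to KW: direction (185/378, 185/63); meets GW at L = (1, 6)
L = G + t·(W−G) with t = 2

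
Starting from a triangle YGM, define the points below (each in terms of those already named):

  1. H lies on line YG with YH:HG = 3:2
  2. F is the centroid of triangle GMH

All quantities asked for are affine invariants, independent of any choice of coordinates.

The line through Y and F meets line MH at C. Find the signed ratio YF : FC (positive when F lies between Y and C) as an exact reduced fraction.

Assign Y = (0, 0), G = (1, 0), M = (0, 1) — the answer is frame-independent, so this choice is without loss of generality.
1. H lies on line YG with YH:HG = 3:2 ⇒ H = (3/5, 0)
2. F is the centroid of triangle GMH ⇒ F = (8/15, 1/3)
line YF meets MH at C = (24/55, 3/11)
F = Y + t·(C−Y) with t = 11/9, so YF:FC = 11/9:-2/9

YF:FC = -11/2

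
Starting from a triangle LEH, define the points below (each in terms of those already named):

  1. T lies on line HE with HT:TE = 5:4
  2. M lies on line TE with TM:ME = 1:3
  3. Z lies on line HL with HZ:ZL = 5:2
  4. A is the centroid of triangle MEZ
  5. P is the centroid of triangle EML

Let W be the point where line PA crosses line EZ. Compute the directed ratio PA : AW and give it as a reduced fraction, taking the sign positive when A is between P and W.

PA:AW = -6/5

Assign L = (0, 0), E = (1, 0), H = (0, 1) — the answer is frame-independent, so this choice is without loss of generality.
1. T lies on line HE with HT:TE = 5:4 ⇒ T = (5/9, 4/9)
2. M lies on line TE with TM:ME = 1:3 ⇒ M = (2/3, 1/3)
3. Z lies on line HL with HZ:ZL = 5:2 ⇒ Z = (0, 2/7)
4. A is the centroid of triangle MEZ ⇒ A = (5/9, 13/63)
5. P is the centroid of triangle EML ⇒ P = (5/9, 1/9)
line PA meets EZ at W = (5/9, 8/63)
A = P + t·(W−P) with t = 6, so PA:AW = 6:-5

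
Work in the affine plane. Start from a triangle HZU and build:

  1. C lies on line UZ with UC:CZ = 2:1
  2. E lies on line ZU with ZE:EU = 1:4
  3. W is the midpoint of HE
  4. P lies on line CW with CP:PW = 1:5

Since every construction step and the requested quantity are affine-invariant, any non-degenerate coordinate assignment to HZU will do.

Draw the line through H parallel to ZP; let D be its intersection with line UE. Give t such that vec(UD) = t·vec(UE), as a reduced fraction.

t = 17/3

Assign H = (0, 0), Z = (1, 0), U = (0, 1) — the answer is frame-independent, so this choice is without loss of generality.
1. C lies on line UZ with UC:CZ = 2:1 ⇒ C = (2/3, 1/3)
2. E lies on line ZU with ZE:EU = 1:4 ⇒ E = (4/5, 1/5)
3. W is the midpoint of HE ⇒ W = (2/5, 1/10)
4. P lies on line CW with CP:PW = 1:5 ⇒ P = (28/45, 53/180)
through H parallel to ZP: direction (-17/45, 53/180); meets UE at D = (68/15, -53/15)
D = U + t·(E−U) with t = 17/3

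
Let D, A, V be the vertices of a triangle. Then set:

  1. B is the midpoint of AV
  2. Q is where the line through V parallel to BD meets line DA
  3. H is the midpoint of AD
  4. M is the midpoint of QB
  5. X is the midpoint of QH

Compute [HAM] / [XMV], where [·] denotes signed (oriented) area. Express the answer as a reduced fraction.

Assign D = (0, 0), A = (1, 0), V = (0, 1) — the answer is frame-independent, so this choice is without loss of generality.
1. B is the midpoint of AV ⇒ B = (1/2, 1/2)
2. Q is where the line through V parallel to BD meets line DA ⇒ Q = (-1, 0)
3. H is the midpoint of AD ⇒ H = (1/2, 0)
4. M is the midpoint of QB ⇒ M = (-1/4, 1/4)
5. X is the midpoint of QH ⇒ X = (-1/4, 0)
2·[HAM] = 1/8, 2·[XMV] = -1/16
[HAM]:[XMV] = 1/8:-1/16 = -2

[HAM]:[XMV] = -2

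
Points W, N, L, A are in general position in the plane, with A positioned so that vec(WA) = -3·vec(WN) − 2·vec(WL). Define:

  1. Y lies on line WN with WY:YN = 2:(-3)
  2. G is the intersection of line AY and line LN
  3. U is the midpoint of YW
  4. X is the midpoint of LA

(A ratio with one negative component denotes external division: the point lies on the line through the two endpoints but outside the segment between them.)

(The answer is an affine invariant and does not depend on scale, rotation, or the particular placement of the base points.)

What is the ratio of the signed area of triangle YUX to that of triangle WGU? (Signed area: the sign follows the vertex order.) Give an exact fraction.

Choose coordinates W = (0, 0), N = (1, 0), L = (0, 1), A = (-3, -2).
1. Y lies on line WN with WY:YN = 2:(-3) ⇒ Y = (-2, 0)
2. G is the intersection of line AY and line LN ⇒ G = (-1, 2)
3. U is the midpoint of YW ⇒ U = (-1, 0)
4. X is the midpoint of LA ⇒ X = (-3/2, -1/2)
2·[YUX] = -1/2, 2·[WGU] = 2
[YUX]:[WGU] = -1/2:2 = -1/4

[YUX]:[WGU] = -1/4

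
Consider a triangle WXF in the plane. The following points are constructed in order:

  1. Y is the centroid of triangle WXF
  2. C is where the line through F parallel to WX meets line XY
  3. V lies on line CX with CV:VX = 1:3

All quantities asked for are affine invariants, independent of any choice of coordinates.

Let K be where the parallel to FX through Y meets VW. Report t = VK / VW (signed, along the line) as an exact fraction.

t = -5/3

Choose coordinates W = (0, 0), X = (1, 0), F = (0, 1).
1. Y is the centroid of triangle WXF ⇒ Y = (1/3, 1/3)
2. C is where the line through F parallel to WX meets line XY ⇒ C = (-1, 1)
3. V lies on line CX with CV:VX = 1:3 ⇒ V = (-1/2, 3/4)
through Y parallel to FX: direction (1, -1); meets VW at K = (-4/3, 2)
K = V + t·(W−V) with t = -5/3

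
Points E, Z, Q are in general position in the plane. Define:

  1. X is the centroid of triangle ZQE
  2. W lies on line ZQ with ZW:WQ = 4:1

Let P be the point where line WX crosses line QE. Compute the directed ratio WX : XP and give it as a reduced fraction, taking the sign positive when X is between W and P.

Set E = (0, 0), Z = (1, 0), Q = (0, 1); any affine frame gives the same invariant.
1. X is the centroid of triangle ZQE ⇒ X = (1/3, 1/3)
2. W lies on line ZQ with ZW:WQ = 4:1 ⇒ W = (1/5, 4/5)
line WX meets QE at P = (0, 3/2)
X = W + t·(P−W) with t = -2/3, so WX:XP = -2/3:5/3

WX:XP = -2/5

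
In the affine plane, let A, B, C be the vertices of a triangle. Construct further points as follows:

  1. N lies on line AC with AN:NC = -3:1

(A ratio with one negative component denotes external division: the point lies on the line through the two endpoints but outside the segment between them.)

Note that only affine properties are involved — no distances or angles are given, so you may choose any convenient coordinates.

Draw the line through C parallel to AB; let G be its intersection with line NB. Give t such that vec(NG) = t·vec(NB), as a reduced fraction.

Set A = (0, 0), B = (1, 0), C = (0, 1); any affine frame gives the same invariant.
1. N lies on line AC with AN:NC = -3:1 ⇒ N = (0, 3/2)
through C parallel to AB: direction (1, 0); meets NB at G = (1/3, 1)
G = N + t·(B−N) with t = 1/3

t = 1/3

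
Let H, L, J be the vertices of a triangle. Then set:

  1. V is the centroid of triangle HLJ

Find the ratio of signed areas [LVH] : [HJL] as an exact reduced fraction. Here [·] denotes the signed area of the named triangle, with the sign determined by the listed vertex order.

Set H = (0, 0), L = (1, 0), J = (0, 1); any affine frame gives the same invariant.
1. V is the centroid of triangle HLJ ⇒ V = (1/3, 1/3)
2·[LVH] = 1/3, 2·[HJL] = -1
[LVH]:[HJL] = 1/3:-1 = -1/3

[LVH]:[HJL] = -1/3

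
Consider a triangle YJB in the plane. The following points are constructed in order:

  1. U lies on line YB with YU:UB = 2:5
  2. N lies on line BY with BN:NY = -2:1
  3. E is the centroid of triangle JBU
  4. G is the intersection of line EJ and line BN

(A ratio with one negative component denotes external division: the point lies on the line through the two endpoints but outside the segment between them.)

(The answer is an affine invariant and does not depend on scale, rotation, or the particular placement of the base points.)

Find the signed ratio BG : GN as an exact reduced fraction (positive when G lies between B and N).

Assign Y = (0, 0), J = (1, 0), B = (0, 1) — the answer is frame-independent, so this choice is without loss of generality.
1. U lies on line YB with YU:UB = 2:5 ⇒ U = (0, 2/7)
2. N lies on line BY with BN:NY = -2:1 ⇒ N = (0, -1)
3. E is the centroid of triangle JBU ⇒ E = (1/3, 3/7)
4. G is the intersection of line EJ and line BN ⇒ G = (0, 9/14)
G = B + t·(N−B) with t = 5/28, so BG:GN = t:(1−t) = 5/28:23/28

BG:GN = 5/23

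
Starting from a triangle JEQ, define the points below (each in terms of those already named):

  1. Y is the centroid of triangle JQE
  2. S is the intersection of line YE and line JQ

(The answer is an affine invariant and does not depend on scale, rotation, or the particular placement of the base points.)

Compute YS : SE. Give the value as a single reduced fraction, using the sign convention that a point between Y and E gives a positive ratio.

Set J = (0, 0), E = (1, 0), Q = (0, 1); any affine frame gives the same invariant.
1. Y is the centroid of triangle JQE ⇒ Y = (1/3, 1/3)
2. S is the intersection of line YE and line JQ ⇒ S = (0, 1/2)
S = Y + t·(E−Y) with t = -1/2, so YS:SE = t:(1−t) = -1/2:3/2

YS:SE = -1/3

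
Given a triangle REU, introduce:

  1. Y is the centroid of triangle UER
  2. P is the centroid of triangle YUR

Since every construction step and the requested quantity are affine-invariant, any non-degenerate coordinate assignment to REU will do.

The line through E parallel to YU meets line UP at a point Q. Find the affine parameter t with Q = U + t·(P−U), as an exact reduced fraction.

t = -3

Work in coordinates with R = (0, 0), E = (1, 0), U = (0, 1).
1. Y is the centroid of triangle UER ⇒ Y = (1/3, 1/3)
2. P is the centroid of triangle YUR ⇒ P = (1/9, 4/9)
through E parallel to YU: direction (-1/3, 2/3); meets UP at Q = (-1/3, 8/3)
Q = U + t·(P−U) with t = -3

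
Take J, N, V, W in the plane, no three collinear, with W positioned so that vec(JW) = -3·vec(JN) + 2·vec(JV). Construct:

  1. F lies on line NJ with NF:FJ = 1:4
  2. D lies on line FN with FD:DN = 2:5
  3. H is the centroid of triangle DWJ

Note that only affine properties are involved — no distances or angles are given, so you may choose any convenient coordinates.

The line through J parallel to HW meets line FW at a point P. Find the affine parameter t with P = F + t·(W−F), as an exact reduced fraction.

Assign J = (0, 0), N = (1, 0), V = (0, 1), W = (-3, 2) — the answer is frame-independent, so this choice is without loss of generality.
1. F lies on line NJ with NF:FJ = 1:4 ⇒ F = (4/5, 0)
2. D lies on line FN with FD:DN = 2:5 ⇒ D = (6/7, 0)
3. H is the centroid of triangle DWJ ⇒ H = (-5/7, 2/3)
through J parallel to HW: direction (-16/7, 4/3); meets FW at P = (-96/13, 56/13)
P = F + t·(W−F) with t = 28/13

t = 28/13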